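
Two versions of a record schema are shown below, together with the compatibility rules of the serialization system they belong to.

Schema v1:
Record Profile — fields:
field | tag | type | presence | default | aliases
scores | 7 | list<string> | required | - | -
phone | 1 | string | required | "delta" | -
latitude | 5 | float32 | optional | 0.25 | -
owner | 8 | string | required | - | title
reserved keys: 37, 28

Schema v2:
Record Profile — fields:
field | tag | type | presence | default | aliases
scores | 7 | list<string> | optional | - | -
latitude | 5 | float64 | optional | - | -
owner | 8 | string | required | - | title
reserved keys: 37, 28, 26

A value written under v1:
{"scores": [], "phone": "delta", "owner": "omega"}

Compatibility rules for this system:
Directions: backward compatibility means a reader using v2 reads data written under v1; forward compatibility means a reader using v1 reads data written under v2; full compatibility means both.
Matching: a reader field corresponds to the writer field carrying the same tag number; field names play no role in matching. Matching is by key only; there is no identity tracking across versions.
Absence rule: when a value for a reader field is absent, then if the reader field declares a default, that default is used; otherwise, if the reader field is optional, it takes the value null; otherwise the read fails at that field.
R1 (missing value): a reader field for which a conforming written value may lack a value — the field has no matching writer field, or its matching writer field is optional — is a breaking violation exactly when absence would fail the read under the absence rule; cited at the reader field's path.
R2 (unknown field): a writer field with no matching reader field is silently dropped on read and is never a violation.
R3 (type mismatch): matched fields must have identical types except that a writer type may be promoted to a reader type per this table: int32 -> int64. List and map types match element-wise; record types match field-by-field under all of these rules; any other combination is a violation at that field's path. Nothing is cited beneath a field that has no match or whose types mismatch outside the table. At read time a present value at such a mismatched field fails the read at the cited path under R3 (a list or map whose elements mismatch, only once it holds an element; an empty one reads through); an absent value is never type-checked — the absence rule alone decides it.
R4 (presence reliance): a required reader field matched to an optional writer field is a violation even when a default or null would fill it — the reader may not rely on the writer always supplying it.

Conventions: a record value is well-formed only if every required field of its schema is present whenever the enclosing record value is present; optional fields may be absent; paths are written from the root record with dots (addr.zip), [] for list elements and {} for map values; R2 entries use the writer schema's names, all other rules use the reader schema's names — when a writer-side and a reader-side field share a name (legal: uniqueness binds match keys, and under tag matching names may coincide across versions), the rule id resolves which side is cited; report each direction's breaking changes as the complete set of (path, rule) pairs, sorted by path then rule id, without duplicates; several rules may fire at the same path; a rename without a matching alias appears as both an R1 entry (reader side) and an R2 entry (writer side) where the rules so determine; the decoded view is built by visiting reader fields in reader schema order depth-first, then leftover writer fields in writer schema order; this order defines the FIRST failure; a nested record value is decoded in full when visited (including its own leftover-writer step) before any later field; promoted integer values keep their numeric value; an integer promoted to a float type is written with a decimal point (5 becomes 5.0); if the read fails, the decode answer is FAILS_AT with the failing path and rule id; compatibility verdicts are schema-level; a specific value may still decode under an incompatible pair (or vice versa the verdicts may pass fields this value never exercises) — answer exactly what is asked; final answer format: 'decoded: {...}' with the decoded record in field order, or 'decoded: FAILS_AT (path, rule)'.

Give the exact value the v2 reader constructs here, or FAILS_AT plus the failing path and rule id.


decoded: {"scores": [], "latitude": null, "owner": "omega"}

in Profile below, arrows point writer -> reader
decoding the Profile value with the v2 reader:
  scores := []
  latitude := null (absent, optional -> null)
  owner := "omega"
  writer phone: unknown -> dropped
  => decoded: {"scores": [], "latitude": null, "owner": "omega"}
remaining Profile differences; none change what is asked:
  field scores in record Profile: required changed to optional -> a verdict-level change on Profile — the shown value reads the same


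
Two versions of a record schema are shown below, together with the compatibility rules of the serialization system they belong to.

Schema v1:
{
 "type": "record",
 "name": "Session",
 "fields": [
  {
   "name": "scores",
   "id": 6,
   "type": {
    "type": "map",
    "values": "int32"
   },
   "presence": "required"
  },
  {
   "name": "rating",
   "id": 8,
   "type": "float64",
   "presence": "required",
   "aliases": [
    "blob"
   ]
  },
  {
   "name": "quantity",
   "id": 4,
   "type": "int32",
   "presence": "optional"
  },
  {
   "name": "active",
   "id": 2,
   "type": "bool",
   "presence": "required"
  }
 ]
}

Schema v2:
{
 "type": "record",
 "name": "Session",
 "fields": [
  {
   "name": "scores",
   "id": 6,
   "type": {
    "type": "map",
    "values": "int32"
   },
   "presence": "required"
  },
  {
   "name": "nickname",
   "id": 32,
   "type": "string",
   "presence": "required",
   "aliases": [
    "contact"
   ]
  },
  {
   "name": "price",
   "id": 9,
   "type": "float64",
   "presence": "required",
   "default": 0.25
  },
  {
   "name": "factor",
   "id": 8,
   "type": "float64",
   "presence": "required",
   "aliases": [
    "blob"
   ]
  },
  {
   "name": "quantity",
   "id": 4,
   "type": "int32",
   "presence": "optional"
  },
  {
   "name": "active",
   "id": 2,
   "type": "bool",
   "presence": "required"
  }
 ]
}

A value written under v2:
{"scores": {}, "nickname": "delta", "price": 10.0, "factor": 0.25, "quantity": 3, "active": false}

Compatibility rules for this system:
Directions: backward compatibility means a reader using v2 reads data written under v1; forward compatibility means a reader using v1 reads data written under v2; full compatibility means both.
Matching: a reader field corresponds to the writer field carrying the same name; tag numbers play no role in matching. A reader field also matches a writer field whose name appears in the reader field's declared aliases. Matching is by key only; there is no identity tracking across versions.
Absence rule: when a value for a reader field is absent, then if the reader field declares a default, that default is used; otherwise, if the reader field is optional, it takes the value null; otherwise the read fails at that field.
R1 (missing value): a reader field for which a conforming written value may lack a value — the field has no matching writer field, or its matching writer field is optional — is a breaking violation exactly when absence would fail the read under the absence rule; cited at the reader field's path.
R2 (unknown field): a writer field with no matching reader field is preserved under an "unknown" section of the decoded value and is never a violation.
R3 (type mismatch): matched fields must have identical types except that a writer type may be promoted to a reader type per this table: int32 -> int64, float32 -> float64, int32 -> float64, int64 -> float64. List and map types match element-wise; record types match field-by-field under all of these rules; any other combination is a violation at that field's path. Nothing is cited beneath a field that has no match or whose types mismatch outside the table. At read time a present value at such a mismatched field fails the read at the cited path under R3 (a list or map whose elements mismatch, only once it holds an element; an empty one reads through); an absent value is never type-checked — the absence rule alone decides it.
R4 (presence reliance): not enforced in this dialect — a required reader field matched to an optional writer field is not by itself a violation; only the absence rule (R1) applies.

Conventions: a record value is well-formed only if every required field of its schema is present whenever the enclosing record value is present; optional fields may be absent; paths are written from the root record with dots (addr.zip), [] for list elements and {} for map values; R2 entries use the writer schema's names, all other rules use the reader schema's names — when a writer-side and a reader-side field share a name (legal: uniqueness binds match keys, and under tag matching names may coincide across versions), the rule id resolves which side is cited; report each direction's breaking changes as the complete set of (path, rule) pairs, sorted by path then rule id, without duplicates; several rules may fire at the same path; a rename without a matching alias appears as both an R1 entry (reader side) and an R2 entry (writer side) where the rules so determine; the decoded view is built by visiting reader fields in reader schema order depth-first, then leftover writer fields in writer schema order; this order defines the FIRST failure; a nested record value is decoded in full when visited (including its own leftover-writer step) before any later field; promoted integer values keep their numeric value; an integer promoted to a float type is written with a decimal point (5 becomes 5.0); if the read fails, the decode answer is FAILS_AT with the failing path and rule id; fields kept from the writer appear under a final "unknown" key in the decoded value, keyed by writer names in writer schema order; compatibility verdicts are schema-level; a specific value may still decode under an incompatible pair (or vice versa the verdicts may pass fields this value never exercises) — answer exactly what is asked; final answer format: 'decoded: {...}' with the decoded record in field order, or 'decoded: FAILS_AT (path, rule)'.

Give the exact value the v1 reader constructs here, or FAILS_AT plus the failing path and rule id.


each type pair in Session: writer, then reader
migrating the Session value to v1:
  scores := {}
  read fails at rating under R1 (no fill)
  => FAILS_AT (rating, R1)
checking off the Session differences that do not matter here:
  added field nickname to record Session: required string, tag 32 (in v2 it sits immediately before factor) -> schema-level compatibility only; this Session value's decode is unchanged
  added field price to record Session: required float64, tag 9, default 0.25 (in v2 it sits immediately before factor) -> no rule fires on it and the decoded Session view is identical with or without it

decoded: FAILS_AT (rating, R1)


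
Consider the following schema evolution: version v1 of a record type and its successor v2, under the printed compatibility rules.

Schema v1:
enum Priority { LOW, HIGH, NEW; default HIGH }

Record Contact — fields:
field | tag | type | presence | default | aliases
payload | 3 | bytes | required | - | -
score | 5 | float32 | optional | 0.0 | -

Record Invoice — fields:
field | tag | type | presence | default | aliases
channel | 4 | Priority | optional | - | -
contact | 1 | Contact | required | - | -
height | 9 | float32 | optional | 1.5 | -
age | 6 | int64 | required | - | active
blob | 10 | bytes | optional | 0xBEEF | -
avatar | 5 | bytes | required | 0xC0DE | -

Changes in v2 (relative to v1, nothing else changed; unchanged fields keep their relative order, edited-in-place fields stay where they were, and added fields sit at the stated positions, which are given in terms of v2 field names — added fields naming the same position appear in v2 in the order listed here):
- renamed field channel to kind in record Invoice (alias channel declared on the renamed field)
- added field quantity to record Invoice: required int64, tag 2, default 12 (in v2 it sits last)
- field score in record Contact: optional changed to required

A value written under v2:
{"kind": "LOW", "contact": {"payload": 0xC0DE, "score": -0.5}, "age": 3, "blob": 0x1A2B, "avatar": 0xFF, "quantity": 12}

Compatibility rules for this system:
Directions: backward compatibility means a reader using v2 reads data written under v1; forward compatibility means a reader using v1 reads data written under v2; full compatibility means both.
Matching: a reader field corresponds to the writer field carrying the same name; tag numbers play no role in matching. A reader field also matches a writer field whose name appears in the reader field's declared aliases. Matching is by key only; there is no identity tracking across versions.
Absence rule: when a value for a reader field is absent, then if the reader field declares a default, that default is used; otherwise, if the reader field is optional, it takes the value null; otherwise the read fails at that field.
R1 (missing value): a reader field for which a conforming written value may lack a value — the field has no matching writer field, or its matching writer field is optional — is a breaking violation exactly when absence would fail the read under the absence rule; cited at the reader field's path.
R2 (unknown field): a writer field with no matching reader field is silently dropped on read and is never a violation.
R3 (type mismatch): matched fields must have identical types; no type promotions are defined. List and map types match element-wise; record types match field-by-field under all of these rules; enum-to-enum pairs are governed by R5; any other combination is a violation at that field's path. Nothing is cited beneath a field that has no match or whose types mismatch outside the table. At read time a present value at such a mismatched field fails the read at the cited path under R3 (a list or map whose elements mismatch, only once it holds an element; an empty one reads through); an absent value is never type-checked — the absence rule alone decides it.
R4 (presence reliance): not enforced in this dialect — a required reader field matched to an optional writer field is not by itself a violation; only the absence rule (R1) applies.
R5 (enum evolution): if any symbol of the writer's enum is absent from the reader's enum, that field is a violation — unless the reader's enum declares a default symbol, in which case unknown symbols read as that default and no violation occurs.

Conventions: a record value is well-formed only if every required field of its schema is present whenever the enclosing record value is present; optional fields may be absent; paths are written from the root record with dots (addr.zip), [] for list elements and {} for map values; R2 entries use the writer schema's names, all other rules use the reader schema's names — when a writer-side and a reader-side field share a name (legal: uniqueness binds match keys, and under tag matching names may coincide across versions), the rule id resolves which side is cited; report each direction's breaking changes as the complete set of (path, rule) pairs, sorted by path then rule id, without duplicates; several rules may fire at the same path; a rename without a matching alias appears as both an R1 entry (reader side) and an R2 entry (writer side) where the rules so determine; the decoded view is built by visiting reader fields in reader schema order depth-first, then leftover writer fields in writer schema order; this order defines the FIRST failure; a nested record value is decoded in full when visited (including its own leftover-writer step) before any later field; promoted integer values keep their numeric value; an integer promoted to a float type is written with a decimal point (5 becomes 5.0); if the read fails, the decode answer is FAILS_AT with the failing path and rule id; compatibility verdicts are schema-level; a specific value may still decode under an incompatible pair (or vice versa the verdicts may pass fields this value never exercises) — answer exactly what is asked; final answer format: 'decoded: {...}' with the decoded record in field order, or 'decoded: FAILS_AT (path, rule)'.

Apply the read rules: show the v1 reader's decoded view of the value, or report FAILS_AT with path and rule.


decoded: {"channel": null, "contact": {"payload": 0xC0DE, "score": -0.5}, "height": 1.5, "age": 3, "blob": 0x1A2B, "avatar": 0xFF}

the writer's type comes first in each Invoice pair
decode (reader v1):
  channel := null (missing; optional => null)
  contact.payload := 0xC0DE
  contact.score := -0.5
  height := 1.5 (missing; default applied)
  age := 3
  blob := 0x1A2B
  avatar := 0xFF
  writer kind: no reader field; dropped
  writer quantity: no reader field; dropped
  => decoded: {"channel": null, "contact": {"payload": 0xC0DE, "score": -0.5}, "height": 1.5, "age": 3, "blob": 0x1A2B, "avatar": 0xFF}
diffs on Invoice not affecting the asked answer:
  added field quantity to record Invoice: required int64, tag 2, default 12 (in v2 it sits last) -> inert under this dialect — no rule fires on Invoice and the result does not move
  field score in record Contact: optional changed to required -> inert under this dialect — no rule fires on Invoice and the result does not move


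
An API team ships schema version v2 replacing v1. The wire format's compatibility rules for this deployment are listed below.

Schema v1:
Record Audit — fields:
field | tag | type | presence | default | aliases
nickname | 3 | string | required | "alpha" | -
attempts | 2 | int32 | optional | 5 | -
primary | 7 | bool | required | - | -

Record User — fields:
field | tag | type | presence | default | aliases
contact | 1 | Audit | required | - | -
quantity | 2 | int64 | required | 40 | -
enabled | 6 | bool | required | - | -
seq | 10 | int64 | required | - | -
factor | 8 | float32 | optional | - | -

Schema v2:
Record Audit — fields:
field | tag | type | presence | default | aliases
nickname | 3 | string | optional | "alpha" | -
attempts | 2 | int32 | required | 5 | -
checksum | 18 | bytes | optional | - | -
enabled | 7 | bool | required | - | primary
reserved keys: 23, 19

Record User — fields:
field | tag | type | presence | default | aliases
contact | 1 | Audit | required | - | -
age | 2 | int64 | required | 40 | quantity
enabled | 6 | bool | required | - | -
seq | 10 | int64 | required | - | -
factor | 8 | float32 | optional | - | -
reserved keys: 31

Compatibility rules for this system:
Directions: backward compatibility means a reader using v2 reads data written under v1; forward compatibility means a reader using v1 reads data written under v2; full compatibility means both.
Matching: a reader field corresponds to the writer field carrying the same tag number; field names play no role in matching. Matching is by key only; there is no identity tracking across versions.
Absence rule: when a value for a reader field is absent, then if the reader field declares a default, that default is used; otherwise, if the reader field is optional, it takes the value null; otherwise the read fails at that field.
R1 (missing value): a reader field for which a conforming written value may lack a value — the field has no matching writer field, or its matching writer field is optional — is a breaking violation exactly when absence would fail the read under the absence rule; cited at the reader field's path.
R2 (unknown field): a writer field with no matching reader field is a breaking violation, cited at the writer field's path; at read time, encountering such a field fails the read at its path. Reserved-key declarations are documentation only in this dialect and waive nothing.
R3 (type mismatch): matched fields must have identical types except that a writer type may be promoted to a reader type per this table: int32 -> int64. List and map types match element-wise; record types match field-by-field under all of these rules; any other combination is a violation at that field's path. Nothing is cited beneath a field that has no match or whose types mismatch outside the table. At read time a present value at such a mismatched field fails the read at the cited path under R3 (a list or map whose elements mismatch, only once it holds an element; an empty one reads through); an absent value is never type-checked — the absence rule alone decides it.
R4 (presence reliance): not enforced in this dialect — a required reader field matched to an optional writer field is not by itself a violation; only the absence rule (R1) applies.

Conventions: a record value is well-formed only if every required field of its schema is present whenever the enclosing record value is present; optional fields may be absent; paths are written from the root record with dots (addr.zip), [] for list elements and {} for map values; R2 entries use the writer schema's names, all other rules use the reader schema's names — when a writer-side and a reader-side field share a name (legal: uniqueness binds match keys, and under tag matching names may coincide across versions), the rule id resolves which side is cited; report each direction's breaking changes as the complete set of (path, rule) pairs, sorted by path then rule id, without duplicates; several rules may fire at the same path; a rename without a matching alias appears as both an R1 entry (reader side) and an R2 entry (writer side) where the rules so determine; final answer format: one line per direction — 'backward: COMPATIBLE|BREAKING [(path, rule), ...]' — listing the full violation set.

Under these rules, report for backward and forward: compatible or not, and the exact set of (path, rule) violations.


backward: COMPATIBLE []; forward: BREAKING [(contact.checksum, R2)]

each type pair in User: writer, then reader
backward on User — v2 reading data written by v1:
  writer required, Audit -> Audit: reader contact maps from writer contact
  writer required, int64 -> int64: reader age maps from writer quantity
  writer required, bool -> bool: reader enabled maps from writer enabled
  writer required, int64 -> int64: reader seq maps from writer seq
  writer optional, float32 -> float32: reader factor maps from writer factor
  writer required, string -> string: reader contact.nickname maps from writer contact.nickname
  writer optional, int32 -> int32: reader contact.attempts maps from writer contact.attempts
  no writer field matches reader contact.checksum
  writer required, bool -> bool: reader contact.enabled maps from writer contact.primary
  nothing fires on User: backward is COMPATIBLE
forward on User — v1 reading data written by v2:
  writer required, Audit -> Audit: reader contact maps from writer contact
  writer required, int64 -> int64: reader quantity maps from writer age
  writer required, bool -> bool: reader enabled maps from writer enabled
  writer required, int64 -> int64: reader seq maps from writer seq
  writer optional, float32 -> float32: reader factor maps from writer factor
  writer optional, string -> string: reader contact.nickname maps from writer contact.nickname
  writer required, int32 -> int32: reader contact.attempts maps from writer contact.attempts
  writer required, bool -> bool: reader contact.primary maps from writer contact.enabled
  writer contact.checksum: unknown to reader
  rule R2 violated at contact.checksum
  => 1 violation(s): forward is BREAKING for User


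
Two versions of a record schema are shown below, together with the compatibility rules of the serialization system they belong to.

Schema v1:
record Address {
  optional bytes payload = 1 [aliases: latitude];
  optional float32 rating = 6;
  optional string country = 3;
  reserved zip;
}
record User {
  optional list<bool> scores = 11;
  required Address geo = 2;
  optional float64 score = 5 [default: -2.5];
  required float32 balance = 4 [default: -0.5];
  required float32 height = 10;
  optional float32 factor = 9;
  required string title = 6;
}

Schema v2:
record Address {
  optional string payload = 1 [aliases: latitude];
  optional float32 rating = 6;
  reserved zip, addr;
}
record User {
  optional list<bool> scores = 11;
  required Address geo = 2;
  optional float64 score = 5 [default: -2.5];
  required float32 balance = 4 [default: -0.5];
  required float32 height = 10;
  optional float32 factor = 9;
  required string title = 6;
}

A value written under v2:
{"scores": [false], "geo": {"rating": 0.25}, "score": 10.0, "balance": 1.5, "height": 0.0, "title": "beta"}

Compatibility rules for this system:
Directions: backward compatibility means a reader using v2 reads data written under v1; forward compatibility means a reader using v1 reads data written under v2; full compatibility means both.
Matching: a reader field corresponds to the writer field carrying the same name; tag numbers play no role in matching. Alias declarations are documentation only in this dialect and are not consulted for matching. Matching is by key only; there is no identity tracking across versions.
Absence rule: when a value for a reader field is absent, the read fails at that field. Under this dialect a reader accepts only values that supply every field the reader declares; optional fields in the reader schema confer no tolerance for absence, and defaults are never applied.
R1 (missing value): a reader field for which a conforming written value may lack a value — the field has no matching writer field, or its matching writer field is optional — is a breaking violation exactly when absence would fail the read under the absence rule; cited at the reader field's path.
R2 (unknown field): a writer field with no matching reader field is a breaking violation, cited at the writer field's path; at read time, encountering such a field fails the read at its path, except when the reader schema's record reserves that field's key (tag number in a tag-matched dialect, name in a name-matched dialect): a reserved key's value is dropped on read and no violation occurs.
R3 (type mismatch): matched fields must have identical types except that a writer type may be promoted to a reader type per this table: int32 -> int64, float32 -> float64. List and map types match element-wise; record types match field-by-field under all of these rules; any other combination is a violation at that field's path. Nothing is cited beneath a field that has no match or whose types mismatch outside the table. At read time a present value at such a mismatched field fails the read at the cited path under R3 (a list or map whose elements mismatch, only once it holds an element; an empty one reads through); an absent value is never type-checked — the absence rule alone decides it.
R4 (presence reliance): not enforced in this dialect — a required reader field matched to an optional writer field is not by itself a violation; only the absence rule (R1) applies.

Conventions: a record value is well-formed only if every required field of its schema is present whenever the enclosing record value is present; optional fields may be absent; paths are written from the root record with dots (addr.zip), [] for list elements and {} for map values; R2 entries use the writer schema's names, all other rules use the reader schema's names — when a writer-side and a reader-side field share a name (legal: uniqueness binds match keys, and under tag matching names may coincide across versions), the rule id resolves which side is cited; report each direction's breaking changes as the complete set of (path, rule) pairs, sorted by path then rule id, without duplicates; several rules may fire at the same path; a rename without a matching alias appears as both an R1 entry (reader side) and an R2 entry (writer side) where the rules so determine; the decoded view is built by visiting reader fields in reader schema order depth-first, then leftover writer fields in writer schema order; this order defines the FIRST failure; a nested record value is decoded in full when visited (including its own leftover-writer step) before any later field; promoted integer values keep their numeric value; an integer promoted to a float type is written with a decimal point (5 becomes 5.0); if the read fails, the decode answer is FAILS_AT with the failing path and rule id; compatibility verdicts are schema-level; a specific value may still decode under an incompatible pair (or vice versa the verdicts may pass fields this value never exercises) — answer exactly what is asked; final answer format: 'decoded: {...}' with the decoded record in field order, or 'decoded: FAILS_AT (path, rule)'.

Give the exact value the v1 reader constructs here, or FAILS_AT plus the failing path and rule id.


decoded: FAILS_AT (geo.payload, R1)

each type pair in User: writer, then reader
decoding the User value with the v1 reader:
  scores := [false]
  read fails at geo.payload under R1 (no fill)
  => FAILS_AT (geo.payload, R1)
the rest of the User diff is inert for this question:
  removed field country from record Address -> matters for User compatibility verdicts, not for this value's decode


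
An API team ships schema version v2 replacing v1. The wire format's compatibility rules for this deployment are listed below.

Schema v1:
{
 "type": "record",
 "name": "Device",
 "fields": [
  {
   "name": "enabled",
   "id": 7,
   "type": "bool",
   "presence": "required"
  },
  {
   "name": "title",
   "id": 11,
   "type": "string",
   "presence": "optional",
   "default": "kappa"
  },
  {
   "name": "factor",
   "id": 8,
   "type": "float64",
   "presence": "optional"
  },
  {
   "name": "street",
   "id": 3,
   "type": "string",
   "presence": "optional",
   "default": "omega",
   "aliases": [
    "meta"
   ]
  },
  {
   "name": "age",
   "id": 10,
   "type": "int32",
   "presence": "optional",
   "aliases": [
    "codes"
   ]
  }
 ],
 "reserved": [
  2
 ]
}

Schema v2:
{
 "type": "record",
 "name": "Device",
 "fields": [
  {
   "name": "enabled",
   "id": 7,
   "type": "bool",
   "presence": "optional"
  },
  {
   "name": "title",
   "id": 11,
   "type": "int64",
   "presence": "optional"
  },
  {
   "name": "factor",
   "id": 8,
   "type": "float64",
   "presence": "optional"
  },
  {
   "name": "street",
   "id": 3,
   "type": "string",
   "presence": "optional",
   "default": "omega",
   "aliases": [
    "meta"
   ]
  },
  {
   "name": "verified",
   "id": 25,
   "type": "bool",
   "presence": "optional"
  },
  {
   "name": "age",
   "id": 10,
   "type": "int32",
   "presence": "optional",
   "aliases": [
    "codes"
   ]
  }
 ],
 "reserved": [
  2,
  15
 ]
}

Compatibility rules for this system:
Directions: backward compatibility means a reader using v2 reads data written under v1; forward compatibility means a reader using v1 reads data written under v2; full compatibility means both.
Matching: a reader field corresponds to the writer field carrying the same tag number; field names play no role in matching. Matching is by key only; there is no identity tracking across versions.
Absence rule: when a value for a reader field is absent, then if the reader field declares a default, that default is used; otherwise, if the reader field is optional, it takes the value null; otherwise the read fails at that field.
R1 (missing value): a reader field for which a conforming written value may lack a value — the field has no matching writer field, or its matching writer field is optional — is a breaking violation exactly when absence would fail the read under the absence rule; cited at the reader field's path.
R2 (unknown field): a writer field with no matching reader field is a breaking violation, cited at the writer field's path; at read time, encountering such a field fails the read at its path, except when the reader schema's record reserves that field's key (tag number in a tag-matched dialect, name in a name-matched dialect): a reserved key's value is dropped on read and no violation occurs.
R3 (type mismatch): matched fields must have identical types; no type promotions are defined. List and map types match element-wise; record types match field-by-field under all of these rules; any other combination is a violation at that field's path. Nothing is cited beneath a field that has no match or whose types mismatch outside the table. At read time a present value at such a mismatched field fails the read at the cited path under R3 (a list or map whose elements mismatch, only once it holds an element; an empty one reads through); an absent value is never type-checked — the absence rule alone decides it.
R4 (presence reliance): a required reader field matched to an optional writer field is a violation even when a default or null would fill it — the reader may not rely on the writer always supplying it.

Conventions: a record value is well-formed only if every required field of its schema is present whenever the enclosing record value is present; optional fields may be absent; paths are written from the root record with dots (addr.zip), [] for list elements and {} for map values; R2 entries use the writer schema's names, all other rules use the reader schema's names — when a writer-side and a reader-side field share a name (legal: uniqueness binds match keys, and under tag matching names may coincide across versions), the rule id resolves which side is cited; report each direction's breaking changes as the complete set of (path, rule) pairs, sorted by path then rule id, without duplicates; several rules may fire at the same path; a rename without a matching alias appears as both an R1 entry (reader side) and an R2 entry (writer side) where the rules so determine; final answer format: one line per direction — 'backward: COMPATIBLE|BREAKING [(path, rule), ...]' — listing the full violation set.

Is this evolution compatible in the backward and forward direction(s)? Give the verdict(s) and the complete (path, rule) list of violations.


backward: BREAKING [(title, R3)]; forward: BREAKING [(enabled, R1), (enabled, R4), (title, R3), (verified, R2)]

each type pair in Device: writer, then reader
backward on Device — v2 reading data written by v1:
  bool -> bool, writer required: enabled aligns to enabled
  string -> int64, writer optional: title aligns to title
  float64 -> float64, writer optional: factor aligns to factor
  string -> string, writer optional: street aligns to street
  verified: no writer match
  int32 -> int32, writer optional: age aligns to age
  violation R3 at title
  => backward: BREAKING (1)
forward on Device — v1 reading data written by v2:
  bool -> bool, writer optional: enabled aligns to enabled
  int64 -> string, writer optional: title aligns to title
  float64 -> float64, writer optional: factor aligns to factor
  string -> string, writer optional: street aligns to street
  int32 -> int32, writer optional: age aligns to age
  verified (writer side), unknown to reader
  violation R1 at enabled
  violation R4 at enabled
  violation R3 at title
  violation R2 at verified
  => forward: BREAKING (4)


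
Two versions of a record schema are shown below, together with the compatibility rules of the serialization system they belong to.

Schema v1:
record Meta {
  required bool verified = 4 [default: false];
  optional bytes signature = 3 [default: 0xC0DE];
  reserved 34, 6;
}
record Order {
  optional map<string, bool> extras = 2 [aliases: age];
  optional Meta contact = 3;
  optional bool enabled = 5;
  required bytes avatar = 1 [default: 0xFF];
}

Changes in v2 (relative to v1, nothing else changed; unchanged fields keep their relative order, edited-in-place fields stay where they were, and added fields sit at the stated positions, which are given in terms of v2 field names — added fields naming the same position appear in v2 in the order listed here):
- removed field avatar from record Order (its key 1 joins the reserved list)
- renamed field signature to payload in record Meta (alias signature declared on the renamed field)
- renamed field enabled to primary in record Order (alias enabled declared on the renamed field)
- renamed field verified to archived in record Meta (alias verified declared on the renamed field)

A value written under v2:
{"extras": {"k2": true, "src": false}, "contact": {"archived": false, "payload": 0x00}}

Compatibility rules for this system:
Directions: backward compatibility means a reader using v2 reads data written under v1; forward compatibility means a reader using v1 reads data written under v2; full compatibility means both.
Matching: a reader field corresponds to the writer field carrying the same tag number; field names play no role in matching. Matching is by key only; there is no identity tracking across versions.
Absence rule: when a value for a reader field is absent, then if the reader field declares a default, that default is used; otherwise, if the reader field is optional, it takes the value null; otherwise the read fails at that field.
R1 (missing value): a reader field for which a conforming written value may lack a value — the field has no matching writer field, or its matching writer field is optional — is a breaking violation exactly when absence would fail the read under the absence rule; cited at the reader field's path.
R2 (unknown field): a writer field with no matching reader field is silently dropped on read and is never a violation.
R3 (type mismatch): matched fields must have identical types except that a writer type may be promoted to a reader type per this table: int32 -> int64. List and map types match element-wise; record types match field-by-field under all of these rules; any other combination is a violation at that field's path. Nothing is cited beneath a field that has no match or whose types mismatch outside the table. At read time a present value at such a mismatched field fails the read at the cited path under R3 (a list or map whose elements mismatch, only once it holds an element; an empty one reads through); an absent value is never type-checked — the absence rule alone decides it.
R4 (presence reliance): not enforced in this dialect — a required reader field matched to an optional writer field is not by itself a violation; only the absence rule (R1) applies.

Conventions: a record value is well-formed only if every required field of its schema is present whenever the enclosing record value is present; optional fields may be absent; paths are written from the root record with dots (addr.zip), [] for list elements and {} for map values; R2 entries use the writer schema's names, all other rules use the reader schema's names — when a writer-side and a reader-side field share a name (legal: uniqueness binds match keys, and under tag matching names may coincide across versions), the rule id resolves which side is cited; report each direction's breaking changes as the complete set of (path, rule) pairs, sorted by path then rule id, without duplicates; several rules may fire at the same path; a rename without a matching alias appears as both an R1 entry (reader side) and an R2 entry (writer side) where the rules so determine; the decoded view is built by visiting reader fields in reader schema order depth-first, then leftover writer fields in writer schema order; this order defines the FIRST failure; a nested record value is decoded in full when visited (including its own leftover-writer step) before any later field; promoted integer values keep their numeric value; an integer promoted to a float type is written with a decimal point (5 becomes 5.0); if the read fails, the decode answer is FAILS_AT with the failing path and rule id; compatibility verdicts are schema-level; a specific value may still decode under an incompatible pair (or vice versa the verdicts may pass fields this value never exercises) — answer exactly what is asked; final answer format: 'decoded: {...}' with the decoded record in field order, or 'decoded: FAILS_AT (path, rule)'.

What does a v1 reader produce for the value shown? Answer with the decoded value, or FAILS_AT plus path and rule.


arrows below run writer -> reader for Order
decode walk for Order under reader schema v1:
  extras := {"k2": true, "src": false}
  contact.verified := false (from writer archived)
  contact.signature := 0x00 (from writer payload)
  enabled := null (not supplied -> null)
  avatar := 0xFF (no value, default fills)
  => decoded: {"extras": {"k2": true, "src": false}, "contact": {"verified": false, "signature": 0x00}, "enabled": null, "avatar": 0xFF}
diffs on Order not affecting the asked answer:
  removed field avatar from record Order (its key 1 joins the reserved list) -> fires no rule on Order under this dialect and leaves the result unchanged
  renamed field signature to payload in record Meta (alias signature declared on the renamed field) -> fires no rule on Order under this dialect and leaves the result unchanged
  renamed field enabled to primary in record Order (alias enabled declared on the renamed field) -> fires no rule on Order under this dialect and leaves the result unchanged
  renamed field verified to archived in record Meta (alias verified declared on the renamed field) -> fires no rule on Order under this dialect and leaves the result unchanged

decoded: {"extras": {"k2": true, "src": false}, "contact": {"verified": false, "signature": 0x00}, "enabled": null, "avatar": 0xFF}
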